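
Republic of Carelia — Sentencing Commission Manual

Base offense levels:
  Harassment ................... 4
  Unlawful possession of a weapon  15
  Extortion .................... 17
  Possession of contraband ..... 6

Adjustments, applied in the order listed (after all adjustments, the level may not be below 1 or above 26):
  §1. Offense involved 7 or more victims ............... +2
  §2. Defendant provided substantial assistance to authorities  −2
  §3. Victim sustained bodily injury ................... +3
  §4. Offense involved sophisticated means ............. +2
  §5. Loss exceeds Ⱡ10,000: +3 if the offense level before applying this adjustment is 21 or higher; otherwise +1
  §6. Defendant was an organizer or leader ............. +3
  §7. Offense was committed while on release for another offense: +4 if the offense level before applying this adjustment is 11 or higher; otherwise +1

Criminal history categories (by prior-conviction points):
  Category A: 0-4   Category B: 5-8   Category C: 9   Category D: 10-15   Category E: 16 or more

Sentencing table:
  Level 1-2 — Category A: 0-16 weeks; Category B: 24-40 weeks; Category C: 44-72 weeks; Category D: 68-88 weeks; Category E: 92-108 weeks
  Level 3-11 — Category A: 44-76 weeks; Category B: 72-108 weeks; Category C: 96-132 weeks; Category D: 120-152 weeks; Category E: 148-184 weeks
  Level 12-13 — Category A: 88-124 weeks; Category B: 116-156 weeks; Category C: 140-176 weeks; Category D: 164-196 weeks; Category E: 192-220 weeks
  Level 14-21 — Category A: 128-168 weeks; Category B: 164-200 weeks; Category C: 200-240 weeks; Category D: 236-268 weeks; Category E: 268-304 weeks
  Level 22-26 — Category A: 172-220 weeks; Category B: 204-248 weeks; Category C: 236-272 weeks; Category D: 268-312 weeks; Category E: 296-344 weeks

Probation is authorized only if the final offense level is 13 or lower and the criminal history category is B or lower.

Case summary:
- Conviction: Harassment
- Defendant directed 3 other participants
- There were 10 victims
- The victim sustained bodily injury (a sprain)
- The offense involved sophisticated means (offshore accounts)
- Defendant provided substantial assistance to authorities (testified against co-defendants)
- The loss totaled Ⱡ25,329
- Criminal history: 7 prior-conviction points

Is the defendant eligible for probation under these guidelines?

Yes

Base offense level for harassment: 4.
§1 applies: 4 + 2 = 6.
§2 applies: 6 − 2 = 4.
§3 applies: 4 + 3 = 7.
§4 applies: 7 + 2 = 9.
§5 applies (level before this adjustment is 9 < 21, so +1): 9 + 1 = 10.
§6 applies: 10 + 3 = 13.
Final offense level: 13.
Criminal history: 7 prior points → Category B (5-8).
Level 13 falls in the 12-13 band.
Grid: Level 12-13 × Category B = 116-156 weeks.
Probation check: level 13 ≤ 13 and category B ≤ B → eligible.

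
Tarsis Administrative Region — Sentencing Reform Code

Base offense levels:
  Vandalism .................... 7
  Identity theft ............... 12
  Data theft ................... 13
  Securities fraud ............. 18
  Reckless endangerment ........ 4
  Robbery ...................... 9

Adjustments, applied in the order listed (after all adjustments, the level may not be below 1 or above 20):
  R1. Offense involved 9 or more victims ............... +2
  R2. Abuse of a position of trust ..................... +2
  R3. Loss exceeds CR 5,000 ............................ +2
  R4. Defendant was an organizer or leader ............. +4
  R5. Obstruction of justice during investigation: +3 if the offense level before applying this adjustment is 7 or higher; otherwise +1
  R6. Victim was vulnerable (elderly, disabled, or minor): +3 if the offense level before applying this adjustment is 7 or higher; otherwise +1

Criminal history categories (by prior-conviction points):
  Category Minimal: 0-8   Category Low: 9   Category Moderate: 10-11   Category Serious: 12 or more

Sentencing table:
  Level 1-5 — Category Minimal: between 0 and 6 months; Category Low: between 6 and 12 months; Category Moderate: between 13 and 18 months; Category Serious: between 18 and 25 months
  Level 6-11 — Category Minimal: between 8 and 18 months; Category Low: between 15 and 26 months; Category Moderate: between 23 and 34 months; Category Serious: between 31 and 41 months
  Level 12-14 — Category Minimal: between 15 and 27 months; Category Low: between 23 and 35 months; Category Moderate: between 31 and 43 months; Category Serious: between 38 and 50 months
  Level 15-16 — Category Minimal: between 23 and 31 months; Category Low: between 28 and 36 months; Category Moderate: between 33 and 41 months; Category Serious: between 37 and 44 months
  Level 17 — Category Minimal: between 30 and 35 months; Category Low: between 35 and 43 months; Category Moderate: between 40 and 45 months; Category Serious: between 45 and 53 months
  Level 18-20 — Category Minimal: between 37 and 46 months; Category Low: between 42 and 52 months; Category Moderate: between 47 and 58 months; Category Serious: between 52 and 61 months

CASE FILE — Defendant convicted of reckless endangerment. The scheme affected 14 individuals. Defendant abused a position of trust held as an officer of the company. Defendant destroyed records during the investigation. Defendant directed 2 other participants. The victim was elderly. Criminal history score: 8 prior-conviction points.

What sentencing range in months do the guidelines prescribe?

Base offense level for reckless endangerment: 4.
R1 applies: 4 + 2 = 6.
R2 applies: 6 + 2 = 8.
R3 does not apply.
R4 applies: 8 + 4 = 12.
R5 applies (level before this adjustment is 12 ≥ 7, so +3): 12 + 3 = 15.
R6 applies (level before this adjustment is 15 ≥ 7, so +3): 15 + 3 = 18.
Final offense level: 18.
Criminal history: 8 prior points → Category Minimal (0-8).
Level 18 falls in the 18-20 band.
Grid: Level 18-20 × Category Minimal = 37-46 months.

37-46 months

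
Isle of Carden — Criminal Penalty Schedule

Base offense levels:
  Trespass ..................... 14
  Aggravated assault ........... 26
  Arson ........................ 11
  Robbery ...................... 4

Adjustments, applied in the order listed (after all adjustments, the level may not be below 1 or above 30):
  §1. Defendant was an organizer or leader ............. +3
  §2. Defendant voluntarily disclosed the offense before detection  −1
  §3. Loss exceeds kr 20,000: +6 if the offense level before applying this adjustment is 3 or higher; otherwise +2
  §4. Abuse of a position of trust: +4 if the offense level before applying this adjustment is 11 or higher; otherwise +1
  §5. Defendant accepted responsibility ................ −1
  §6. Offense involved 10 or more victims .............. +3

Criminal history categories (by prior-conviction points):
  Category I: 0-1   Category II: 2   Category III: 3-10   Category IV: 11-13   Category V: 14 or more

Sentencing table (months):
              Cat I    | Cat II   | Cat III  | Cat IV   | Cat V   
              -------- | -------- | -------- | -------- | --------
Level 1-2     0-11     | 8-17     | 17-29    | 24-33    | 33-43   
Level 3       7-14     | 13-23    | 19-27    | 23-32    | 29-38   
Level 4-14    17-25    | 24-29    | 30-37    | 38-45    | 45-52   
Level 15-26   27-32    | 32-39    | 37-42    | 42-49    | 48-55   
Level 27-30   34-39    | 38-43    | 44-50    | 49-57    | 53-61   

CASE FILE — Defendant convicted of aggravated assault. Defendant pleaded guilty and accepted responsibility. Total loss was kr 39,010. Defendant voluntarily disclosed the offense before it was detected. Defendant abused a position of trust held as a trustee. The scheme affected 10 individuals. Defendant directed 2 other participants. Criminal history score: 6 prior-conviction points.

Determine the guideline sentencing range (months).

Base offense level for aggravated assault: 26.
§1 applies: 26 + 3 = 29.
§2 applies: 29 − 1 = 28.
§3 applies (level before this adjustment is 28 ≥ 3, so +6): 28 + 6 = 34.
§4 applies (level before this adjustment is 34 ≥ 11, so +4): 34 + 4 = 38.
§5 applies: 38 − 1 = 37.
§6 applies: 37 + 3 = 40.
Level 40 exceeds the maximum of 30; capped at 30.
Final offense level: 30.
Criminal history: 6 prior points → Category III (3-10).
Level 30 falls in the 27-30 band.
Grid: Level 27-30 × Category III = 44-50 months.

44-50 months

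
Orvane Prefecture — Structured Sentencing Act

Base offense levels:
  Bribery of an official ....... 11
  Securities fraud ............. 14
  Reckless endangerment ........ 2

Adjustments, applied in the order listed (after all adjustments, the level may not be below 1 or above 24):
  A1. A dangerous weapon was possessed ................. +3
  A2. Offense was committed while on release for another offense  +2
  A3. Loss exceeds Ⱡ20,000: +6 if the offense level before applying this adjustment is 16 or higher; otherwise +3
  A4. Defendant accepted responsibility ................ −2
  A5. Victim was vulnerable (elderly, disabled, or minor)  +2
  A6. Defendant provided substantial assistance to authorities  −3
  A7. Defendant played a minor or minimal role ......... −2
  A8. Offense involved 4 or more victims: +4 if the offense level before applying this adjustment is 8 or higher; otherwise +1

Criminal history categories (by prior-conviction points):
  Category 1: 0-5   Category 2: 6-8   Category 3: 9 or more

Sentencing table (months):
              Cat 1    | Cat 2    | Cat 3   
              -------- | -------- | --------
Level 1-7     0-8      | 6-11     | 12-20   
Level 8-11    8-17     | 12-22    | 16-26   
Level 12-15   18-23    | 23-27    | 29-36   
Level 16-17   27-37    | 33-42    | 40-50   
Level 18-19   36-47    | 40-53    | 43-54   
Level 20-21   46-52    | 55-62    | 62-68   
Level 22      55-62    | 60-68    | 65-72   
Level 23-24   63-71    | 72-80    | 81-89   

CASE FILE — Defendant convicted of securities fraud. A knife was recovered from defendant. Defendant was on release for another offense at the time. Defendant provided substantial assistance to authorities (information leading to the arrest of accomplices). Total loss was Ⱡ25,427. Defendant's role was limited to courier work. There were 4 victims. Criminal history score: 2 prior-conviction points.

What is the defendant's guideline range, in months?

Base offense level for securities fraud: 14.
A1 applies: 14 + 3 = 17.
A2 applies: 17 + 2 = 19.
A3 applies (level before this adjustment is 19 ≥ 16, so +6): 19 + 6 = 25.
A4 does not apply.
A5 does not apply.
A6 applies: 25 − 3 = 22.
A7 applies: 22 − 2 = 20.
A8 applies (level before this adjustment is 20 ≥ 8, so +4): 20 + 4 = 24.
Final offense level: 24.
Criminal history: 2 prior points → Category 1 (0-5).
Level 24 falls in the 23-24 band.
Grid: Level 23-24 × Category 1 = 63-71 months.

63-71 months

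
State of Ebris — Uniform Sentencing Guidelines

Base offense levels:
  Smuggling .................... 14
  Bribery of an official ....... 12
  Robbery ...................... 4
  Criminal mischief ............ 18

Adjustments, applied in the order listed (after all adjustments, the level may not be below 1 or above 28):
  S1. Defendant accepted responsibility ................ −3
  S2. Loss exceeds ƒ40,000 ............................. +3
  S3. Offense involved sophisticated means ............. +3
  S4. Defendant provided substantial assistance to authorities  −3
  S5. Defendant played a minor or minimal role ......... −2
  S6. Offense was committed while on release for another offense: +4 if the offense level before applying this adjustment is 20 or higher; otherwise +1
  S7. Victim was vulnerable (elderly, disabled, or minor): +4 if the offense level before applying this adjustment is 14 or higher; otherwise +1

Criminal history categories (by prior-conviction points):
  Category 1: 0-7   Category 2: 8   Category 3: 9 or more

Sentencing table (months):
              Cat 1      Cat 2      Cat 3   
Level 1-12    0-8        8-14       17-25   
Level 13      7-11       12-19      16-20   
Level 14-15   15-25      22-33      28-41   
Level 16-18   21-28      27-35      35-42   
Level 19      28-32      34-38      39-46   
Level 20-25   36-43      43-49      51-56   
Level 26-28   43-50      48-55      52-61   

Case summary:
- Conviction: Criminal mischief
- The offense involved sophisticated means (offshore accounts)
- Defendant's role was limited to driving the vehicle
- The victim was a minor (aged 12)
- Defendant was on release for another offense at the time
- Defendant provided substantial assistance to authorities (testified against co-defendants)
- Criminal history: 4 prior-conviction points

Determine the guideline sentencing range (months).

36-43 months

Base offense level for criminal mischief: 18.
S3 applies: 18 + 3 = 21.
S4 applies: 21 − 3 = 18.
S5 applies: 18 − 2 = 16.
S6 applies (level before this adjustment is 16 < 20, so +1): 16 + 1 = 17.
S7 applies (level before this adjustment is 17 ≥ 14, so +4): 17 + 4 = 21.
Final offense level: 21.
Criminal history: 4 prior points → Category 1 (0-7).
Level 21 falls in the 20-25 band.
Grid: Level 20-25 × Category 1 = 36-43 months.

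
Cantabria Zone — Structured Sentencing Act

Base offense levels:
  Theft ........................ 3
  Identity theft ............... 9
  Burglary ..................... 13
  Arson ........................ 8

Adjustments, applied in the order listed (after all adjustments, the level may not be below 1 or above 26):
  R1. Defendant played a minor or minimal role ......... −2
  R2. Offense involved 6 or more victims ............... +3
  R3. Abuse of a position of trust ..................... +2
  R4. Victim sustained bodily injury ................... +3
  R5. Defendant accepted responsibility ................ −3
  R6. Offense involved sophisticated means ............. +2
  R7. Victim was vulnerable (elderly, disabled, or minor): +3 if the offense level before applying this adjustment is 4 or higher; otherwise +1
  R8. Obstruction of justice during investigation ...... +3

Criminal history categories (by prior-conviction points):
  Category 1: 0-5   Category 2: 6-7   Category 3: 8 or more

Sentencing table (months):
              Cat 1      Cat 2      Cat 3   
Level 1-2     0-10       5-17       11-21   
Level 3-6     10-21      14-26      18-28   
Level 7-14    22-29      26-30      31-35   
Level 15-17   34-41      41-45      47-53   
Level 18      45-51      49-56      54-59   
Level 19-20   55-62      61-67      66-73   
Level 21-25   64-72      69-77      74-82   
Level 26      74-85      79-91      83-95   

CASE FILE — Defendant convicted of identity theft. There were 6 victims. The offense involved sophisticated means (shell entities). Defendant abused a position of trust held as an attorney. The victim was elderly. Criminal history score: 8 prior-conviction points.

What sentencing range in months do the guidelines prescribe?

Base offense level for identity theft: 9.
R1 does not apply.
R2 applies: 9 + 3 = 12.
R3 applies: 12 + 2 = 14.
R4 does not apply.
R5 does not apply.
R6 applies: 14 + 2 = 16.
R7 applies (level before this adjustment is 16 ≥ 4, so +3): 16 + 3 = 19.
R8 does not apply.
Final offense level: 19.
Criminal history: 8 prior points → Category 3 (8+).
Level 19 falls in the 19-20 band.
Grid: Level 19-20 × Category 3 = 66-73 months.

66-73 months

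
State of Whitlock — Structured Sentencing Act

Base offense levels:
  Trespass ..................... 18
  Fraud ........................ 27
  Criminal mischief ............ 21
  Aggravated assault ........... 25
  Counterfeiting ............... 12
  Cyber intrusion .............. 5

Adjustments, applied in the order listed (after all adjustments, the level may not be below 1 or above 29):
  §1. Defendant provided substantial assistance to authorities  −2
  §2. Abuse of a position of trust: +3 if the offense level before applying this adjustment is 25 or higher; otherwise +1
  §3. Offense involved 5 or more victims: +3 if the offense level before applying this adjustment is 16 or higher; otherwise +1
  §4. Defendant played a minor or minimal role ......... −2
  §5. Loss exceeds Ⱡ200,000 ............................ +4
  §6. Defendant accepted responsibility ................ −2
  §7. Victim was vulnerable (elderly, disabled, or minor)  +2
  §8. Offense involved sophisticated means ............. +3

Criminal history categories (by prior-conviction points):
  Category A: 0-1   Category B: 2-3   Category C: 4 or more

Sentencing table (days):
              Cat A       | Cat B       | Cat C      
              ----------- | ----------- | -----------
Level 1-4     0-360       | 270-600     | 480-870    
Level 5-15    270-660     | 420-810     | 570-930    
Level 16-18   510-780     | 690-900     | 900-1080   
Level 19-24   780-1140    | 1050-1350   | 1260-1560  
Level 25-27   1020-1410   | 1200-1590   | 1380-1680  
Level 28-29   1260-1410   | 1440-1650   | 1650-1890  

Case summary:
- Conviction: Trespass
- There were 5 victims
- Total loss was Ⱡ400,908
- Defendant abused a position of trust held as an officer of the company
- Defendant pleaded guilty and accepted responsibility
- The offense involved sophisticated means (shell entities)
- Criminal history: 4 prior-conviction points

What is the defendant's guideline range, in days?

1380-1680 days

Base offense level for trespass: 18.
§2 applies (level before this adjustment is 18 < 25, so +1): 18 + 1 = 19.
§3 applies (level before this adjustment is 19 ≥ 16, so +3): 19 + 3 = 22.
§5 applies: 22 + 4 = 26.
§6 applies: 26 − 2 = 24.
§8 applies: 24 + 3 = 27.
Final offense level: 27.
Criminal history: 4 prior points → Category C (4+).
Level 27 falls in the 25-27 band.
Grid: Level 25-27 × Category C = 1380-1680 days.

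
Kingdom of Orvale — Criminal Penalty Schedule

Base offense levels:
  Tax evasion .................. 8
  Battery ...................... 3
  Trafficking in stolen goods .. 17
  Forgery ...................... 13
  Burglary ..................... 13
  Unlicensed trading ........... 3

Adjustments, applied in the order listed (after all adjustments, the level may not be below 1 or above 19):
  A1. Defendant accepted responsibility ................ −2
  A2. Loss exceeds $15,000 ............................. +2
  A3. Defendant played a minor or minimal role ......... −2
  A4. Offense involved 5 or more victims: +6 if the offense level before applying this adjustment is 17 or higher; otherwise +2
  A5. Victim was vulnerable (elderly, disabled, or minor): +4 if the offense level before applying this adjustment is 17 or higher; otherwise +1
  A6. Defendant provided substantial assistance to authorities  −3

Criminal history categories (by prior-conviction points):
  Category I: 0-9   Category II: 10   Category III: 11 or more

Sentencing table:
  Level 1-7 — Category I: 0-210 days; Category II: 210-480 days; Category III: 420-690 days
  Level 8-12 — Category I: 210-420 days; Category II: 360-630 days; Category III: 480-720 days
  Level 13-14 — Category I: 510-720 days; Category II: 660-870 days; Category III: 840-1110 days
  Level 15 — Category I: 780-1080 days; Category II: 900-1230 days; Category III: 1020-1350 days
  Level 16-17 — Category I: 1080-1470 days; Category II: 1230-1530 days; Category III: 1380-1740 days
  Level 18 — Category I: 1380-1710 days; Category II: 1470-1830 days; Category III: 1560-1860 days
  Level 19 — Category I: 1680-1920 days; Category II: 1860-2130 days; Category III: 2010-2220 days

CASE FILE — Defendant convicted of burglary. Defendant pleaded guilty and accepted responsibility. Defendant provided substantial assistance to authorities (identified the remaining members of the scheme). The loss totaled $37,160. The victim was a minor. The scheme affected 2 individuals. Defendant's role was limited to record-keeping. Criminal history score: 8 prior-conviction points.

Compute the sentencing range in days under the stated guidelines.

210-420 days

Base offense level for burglary: 13.
A1 applies: 13 − 2 = 11.
A2 applies: 11 + 2 = 13.
A3 applies: 13 − 2 = 11.
A5 applies (level before this adjustment is 11 < 17, so +1): 11 + 1 = 12.
A6 applies: 12 − 3 = 9.
Final offense level: 9.
Criminal history: 8 prior points → Category I (0-9).
Level 9 falls in the 8-12 band.
Grid: Level 8-12 × Category I = 210-420 days.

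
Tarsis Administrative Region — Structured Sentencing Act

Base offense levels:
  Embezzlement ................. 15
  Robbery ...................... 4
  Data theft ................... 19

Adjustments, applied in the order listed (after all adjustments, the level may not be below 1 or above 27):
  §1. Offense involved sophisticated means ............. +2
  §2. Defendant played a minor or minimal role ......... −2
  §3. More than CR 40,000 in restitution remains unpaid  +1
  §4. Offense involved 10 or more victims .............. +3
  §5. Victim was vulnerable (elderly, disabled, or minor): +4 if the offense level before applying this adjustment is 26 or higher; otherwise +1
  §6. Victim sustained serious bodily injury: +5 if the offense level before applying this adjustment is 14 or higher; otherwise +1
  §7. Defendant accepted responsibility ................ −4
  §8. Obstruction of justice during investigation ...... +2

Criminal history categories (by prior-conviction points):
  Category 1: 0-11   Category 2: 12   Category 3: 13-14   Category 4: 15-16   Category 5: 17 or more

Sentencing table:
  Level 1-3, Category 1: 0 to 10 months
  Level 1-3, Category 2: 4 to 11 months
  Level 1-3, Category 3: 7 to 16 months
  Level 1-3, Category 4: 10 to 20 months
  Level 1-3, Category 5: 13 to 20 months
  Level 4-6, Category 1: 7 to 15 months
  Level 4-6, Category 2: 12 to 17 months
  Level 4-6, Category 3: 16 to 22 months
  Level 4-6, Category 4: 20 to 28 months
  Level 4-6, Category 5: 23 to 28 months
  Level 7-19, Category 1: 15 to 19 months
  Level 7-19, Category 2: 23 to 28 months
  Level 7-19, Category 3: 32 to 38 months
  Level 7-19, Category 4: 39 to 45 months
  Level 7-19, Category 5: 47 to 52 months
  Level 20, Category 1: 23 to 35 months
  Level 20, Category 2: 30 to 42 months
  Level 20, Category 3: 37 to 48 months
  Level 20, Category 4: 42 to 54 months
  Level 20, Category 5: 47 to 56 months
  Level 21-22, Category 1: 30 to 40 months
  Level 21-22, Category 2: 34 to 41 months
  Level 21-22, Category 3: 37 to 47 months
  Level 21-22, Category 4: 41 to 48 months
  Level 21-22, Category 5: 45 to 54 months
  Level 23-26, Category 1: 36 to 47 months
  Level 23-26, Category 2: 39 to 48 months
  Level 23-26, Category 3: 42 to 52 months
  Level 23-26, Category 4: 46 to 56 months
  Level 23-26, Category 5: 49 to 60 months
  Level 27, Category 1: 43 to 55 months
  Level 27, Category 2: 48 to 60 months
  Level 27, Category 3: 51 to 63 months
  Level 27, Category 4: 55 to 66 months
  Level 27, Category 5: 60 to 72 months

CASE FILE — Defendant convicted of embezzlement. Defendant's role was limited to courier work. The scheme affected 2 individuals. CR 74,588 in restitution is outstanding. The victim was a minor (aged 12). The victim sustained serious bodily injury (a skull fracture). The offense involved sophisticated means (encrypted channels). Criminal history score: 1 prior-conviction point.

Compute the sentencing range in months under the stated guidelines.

Base offense level for embezzlement: 15.
§1 applies: 15 + 2 = 17.
§2 applies: 17 − 2 = 15.
§3 applies: 15 + 1 = 16.
§5 applies (level before this adjustment is 16 < 26, so +1): 16 + 1 = 17.
§6 applies (level before this adjustment is 17 ≥ 14, so +5): 17 + 5 = 22.
Final offense level: 22.
Criminal history: 1 prior point → Category 1 (0-11).
Level 22 falls in the 21-22 band.
Grid: Level 21-22 × Category 1 = 30-40 months.

30-40 months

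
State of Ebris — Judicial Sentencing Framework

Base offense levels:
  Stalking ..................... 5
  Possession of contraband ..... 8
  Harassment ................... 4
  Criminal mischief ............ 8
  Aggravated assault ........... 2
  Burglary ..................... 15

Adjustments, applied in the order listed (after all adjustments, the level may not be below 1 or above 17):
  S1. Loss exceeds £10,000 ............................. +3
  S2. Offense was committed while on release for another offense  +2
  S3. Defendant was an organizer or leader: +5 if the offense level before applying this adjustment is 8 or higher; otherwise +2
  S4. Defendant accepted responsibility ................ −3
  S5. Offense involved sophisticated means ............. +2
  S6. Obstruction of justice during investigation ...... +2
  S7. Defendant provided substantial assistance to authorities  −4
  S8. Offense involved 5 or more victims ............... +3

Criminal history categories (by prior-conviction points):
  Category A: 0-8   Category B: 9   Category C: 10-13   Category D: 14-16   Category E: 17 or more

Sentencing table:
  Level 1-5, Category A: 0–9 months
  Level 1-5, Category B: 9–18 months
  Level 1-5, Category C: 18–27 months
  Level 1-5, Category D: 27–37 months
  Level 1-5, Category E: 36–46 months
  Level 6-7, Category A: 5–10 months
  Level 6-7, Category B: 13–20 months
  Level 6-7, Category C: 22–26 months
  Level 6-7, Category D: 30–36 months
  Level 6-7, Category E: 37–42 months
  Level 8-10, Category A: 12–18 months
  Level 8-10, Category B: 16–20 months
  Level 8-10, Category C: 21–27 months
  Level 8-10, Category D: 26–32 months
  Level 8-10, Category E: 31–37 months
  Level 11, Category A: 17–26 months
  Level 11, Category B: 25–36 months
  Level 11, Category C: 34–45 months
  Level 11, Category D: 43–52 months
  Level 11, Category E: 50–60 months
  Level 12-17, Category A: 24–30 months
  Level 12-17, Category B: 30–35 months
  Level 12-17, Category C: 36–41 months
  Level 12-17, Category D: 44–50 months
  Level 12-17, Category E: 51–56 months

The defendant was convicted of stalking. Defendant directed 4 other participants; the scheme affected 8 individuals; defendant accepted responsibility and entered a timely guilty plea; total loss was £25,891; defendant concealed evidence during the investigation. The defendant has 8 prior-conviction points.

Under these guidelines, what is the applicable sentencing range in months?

Base offense level for stalking: 5.
S1 applies: 5 + 3 = 8.
S2 does not apply.
S3 applies (level before this adjustment is 8 ≥ 8, so +5): 8 + 5 = 13.
S4 applies: 13 − 3 = 10.
S5 does not apply.
S6 applies: 10 + 2 = 12.
S8 applies: 12 + 3 = 15.
Final offense level: 15.
Criminal history: 8 prior points → Category A (0-8).
Level 15 falls in the 12-17 band.
Grid: Level 12-17 × Category A = 24-30 months.

24-30 months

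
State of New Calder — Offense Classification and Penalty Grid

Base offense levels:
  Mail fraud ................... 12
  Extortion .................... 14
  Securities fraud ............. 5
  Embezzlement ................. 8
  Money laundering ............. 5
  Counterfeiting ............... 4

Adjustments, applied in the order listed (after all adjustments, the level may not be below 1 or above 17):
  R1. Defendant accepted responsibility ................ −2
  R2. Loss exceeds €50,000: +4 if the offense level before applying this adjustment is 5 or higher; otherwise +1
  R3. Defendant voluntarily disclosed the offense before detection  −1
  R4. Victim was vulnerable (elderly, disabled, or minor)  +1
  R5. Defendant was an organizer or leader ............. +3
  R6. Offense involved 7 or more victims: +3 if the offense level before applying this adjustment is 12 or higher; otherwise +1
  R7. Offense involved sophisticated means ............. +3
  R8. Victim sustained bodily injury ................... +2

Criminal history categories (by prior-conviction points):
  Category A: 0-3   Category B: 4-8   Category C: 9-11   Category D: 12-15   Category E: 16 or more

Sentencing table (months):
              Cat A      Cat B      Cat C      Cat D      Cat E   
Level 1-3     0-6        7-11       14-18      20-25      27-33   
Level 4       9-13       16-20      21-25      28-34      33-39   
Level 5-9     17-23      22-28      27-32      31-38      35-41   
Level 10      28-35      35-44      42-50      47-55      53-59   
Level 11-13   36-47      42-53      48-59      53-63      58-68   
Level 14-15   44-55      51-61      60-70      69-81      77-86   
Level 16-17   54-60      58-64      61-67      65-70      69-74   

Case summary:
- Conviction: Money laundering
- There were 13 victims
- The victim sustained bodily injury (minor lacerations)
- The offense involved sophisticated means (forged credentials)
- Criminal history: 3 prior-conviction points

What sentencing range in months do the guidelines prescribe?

Base offense level for money laundering: 5.
R6 applies (level before this adjustment is 5 < 12, so +1): 5 + 1 = 6.
R7 applies: 6 + 3 = 9.
R8 applies: 9 + 2 = 11.
Final offense level: 11.
Criminal history: 3 prior points → Category A (0-3).
Level 11 falls in the 11-13 band.
Grid: Level 11-13 × Category A = 36-47 months.

36-47 months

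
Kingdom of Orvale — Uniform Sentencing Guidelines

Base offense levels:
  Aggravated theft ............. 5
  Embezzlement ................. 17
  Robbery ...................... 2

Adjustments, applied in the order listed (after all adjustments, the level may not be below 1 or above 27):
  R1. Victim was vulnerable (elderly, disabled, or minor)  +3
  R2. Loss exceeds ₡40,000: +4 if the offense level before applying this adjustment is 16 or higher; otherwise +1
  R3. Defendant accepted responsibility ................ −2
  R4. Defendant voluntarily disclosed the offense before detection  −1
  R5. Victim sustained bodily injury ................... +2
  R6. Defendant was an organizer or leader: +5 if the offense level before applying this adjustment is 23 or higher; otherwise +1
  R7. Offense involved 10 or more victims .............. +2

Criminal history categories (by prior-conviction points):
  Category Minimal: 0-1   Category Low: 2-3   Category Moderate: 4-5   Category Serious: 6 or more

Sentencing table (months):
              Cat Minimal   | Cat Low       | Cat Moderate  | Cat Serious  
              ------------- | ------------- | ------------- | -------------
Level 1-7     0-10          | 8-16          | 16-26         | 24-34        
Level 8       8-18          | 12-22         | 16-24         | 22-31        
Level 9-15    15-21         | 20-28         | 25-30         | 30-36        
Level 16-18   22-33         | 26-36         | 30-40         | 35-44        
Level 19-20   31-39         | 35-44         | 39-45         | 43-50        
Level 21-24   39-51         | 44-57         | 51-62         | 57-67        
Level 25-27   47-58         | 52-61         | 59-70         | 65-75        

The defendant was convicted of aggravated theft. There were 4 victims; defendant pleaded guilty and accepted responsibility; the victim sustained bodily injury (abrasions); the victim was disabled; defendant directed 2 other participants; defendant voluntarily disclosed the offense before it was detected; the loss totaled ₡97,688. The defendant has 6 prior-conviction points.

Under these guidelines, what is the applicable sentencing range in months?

Base offense level for aggravated theft: 5.
R1 applies: 5 + 3 = 8.
R2 applies (level before this adjustment is 8 < 16, so +1): 8 + 1 = 9.
R3 applies: 9 − 2 = 7.
R4 applies: 7 − 1 = 6.
R5 applies: 6 + 2 = 8.
R6 applies (level before this adjustment is 8 < 23, so +1): 8 + 1 = 9.
R7 does not apply.
Final offense level: 9.
Criminal history: 6 prior points → Category Serious (6+).
Level 9 falls in the 9-15 band.
Grid: Level 9-15 × Category Serious = 30-36 months.

30-36 months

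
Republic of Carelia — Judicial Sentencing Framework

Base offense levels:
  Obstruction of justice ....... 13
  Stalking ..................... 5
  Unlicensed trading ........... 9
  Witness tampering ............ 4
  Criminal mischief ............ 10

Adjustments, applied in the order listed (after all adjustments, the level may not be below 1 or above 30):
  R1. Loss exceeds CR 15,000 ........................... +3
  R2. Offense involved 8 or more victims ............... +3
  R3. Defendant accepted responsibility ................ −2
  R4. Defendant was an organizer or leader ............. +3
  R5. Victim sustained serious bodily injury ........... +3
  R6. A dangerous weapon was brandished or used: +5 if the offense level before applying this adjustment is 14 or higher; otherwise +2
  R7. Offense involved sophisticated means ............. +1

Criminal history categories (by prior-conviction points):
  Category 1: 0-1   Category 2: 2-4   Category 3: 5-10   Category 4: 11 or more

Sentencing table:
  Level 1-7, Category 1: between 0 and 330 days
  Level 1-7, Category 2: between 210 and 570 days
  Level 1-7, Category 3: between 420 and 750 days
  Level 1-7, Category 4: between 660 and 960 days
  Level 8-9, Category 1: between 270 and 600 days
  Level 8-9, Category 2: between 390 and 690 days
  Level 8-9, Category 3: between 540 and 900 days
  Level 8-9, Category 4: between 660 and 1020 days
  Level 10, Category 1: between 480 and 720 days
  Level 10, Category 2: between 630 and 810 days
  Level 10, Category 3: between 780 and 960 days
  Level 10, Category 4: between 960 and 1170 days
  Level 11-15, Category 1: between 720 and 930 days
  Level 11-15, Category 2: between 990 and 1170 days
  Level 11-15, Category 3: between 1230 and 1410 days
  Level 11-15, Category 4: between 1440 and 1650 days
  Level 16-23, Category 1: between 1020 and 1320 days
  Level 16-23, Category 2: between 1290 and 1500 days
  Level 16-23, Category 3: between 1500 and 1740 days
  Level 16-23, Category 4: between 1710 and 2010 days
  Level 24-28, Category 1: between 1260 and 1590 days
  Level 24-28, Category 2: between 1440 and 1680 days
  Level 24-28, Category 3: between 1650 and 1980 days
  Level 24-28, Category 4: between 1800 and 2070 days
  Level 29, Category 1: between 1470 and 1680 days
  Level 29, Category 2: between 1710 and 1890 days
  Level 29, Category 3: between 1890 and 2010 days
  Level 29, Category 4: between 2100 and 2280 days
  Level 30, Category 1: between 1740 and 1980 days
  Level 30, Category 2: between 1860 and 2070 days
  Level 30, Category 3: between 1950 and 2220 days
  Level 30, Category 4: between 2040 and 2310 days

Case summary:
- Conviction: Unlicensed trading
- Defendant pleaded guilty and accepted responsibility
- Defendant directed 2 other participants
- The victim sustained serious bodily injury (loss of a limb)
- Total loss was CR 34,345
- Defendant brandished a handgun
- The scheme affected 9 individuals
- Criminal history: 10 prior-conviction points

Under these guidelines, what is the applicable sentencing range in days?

Base offense level for unlicensed trading: 9.
R1 applies: 9 + 3 = 12.
R2 applies: 12 + 3 = 15.
R3 applies: 15 − 2 = 13.
R4 applies: 13 + 3 = 16.
R5 applies: 16 + 3 = 19.
R6 applies (level before this adjustment is 19 ≥ 14, so +5): 19 + 5 = 24.
R7 does not apply.
Final offense level: 24.
Criminal history: 10 prior points → Category 3 (5-10).
Level 24 falls in the 24-28 band.
Grid: Level 24-28 × Category 3 = 1650-1980 days.

1650-1980 days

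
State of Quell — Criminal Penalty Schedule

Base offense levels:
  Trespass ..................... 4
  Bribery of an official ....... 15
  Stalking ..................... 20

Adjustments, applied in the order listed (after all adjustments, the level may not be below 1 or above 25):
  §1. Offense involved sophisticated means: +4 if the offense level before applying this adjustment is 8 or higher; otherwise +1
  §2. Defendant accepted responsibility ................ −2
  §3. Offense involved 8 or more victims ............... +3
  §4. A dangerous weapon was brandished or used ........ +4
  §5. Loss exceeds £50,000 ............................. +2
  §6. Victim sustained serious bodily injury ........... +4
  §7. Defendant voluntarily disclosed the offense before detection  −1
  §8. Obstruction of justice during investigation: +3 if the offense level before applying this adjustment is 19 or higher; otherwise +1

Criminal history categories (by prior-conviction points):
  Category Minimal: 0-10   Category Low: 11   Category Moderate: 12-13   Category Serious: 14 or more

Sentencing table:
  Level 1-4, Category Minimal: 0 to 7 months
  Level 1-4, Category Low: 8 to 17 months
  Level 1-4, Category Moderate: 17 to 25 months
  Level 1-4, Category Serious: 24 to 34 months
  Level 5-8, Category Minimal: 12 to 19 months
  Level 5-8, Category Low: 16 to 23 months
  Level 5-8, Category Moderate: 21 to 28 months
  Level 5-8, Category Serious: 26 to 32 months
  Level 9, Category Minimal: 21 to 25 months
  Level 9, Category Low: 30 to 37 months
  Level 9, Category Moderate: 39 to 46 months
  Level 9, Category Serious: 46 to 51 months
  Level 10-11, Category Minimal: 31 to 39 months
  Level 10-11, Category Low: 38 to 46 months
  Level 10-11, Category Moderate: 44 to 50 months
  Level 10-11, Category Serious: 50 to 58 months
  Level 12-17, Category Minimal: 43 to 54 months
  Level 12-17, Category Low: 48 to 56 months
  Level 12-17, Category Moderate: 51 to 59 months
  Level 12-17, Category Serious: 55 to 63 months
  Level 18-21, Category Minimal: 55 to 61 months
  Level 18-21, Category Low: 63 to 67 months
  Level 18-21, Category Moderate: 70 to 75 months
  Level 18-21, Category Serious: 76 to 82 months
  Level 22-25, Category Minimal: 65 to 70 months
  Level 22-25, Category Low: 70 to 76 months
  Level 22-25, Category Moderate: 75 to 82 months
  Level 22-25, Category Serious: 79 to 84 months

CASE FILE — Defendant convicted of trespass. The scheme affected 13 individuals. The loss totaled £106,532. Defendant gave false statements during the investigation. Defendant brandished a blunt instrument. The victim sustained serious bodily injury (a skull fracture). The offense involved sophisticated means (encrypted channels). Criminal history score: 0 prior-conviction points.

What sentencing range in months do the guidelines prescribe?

Base offense level for trespass: 4.
§1 applies (level before this adjustment is 4 < 8, so +1): 4 + 1 = 5.
§2 does not apply.
§3 applies: 5 + 3 = 8.
§4 applies: 8 + 4 = 12.
§5 applies: 12 + 2 = 14.
§6 applies: 14 + 4 = 18.
§7 does not apply.
§8 applies (level before this adjustment is 18 < 19, so +1): 18 + 1 = 19.
Final offense level: 19.
Criminal history: 0 prior points → Category Minimal (0-10).
Level 19 falls in the 18-21 band.
Grid: Level 18-21 × Category Minimal = 55-61 months.

55-61 months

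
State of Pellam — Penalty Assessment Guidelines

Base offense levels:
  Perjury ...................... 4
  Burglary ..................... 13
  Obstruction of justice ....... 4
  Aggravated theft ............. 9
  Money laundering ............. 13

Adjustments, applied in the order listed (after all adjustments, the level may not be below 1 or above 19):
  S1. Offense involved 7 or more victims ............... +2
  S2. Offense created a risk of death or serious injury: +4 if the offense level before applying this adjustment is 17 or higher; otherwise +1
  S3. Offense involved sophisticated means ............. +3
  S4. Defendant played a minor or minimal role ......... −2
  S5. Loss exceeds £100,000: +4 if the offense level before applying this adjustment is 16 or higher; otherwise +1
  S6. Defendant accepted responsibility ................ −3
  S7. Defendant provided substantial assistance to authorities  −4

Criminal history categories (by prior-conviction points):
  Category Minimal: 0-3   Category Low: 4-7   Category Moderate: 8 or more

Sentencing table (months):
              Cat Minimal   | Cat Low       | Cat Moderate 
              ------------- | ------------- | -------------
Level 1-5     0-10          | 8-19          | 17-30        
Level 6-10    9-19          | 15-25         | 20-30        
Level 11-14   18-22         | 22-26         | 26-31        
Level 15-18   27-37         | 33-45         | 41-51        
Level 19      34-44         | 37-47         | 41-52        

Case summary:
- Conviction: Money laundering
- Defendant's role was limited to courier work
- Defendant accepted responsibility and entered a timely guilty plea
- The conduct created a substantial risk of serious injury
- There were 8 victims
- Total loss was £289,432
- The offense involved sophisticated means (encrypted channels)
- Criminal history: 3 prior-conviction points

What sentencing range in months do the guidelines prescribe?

Base offense level for money laundering: 13.
S1 applies: 13 + 2 = 15.
S2 applies (level before this adjustment is 15 < 17, so +1): 15 + 1 = 16.
S3 applies: 16 + 3 = 19.
S4 applies: 19 − 2 = 17.
S5 applies (level before this adjustment is 17 ≥ 16, so +4): 17 + 4 = 21.
S6 applies: 21 − 3 = 18.
Final offense level: 18.
Criminal history: 3 prior points → Category Minimal (0-3).
Level 18 falls in the 15-18 band.
Grid: Level 15-18 × Category Minimal = 27-37 months.

27-37 months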